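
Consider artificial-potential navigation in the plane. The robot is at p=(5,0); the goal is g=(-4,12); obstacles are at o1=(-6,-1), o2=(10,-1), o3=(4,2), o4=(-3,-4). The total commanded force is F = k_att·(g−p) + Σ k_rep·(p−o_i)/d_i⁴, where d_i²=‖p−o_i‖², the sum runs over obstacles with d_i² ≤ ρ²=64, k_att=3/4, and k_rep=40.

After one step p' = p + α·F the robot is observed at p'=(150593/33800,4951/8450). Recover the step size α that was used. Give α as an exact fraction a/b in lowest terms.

F_att = 3/4·(g−p) = 3/4·(-9,12) = (-6.7500,9.0000)
o1: d²=122 > ρ²=64 → inactive
o2: d²=26 ≤ ρ²=64; F_rep = 40·(-5,1)/26² = (-0.2959,0.0592)
o3: d²=5 ≤ ρ²=64; F_rep = 40·(1,-2)/5² = (1.6000,-3.2000)
o4: d²=80 > ρ²=64 → inactive
F = F_att + ΣF_rep = (-5.4459,5.8592)
Δp = p'−p = (-0.5446,0.5859); α = Δx/Fx = (-18407/33800) / (-18407/3380) = 1/10
check: Δy/Fy = (4951/8450) / (4951/845) = 1/10 ✓

α = 1/10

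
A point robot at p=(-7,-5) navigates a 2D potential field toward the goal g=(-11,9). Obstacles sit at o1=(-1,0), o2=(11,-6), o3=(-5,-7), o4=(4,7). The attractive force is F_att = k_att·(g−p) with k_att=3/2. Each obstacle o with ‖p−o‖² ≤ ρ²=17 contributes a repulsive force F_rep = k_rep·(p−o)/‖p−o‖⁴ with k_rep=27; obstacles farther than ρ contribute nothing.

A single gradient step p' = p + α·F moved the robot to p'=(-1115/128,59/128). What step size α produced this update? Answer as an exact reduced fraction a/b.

F_att = 3/2·(g−p) = 3/2·(-4,14) = (-6.0000,21.0000)
o1: d²=61 > ρ²=17 → inactive
o2: d²=325 > ρ²=17 → inactive
o3: d²=8 ≤ ρ²=17; F_rep = 27·(-2,2)/8² = (-0.8438,0.8438)
o4: d²=265 > ρ²=17 → inactive
F = F_att + ΣF_rep = (-6.8438,21.8438)
Δp = p'−p = (-1.7109,5.4609); α = Δx/Fx = (-219/128) / (-219/32) = 1/4
check: Δy/Fy = (699/128) / (699/32) = 1/4 ✓

α = 1/4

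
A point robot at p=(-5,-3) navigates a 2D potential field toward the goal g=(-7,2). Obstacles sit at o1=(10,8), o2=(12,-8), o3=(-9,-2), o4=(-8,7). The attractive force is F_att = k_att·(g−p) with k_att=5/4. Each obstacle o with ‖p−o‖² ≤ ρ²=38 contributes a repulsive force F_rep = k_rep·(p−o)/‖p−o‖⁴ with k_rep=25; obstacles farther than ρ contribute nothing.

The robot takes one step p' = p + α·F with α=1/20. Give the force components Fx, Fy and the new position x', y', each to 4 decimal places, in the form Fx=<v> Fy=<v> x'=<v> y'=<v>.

F_att = 5/4·(g−p) = 5/4·(-2,5) = (-2.5000,6.2500)
o1: d²=346 > ρ²=38 → inactive
o2: d²=314 > ρ²=38 → inactive
o3: d²=17 ≤ ρ²=38; F_rep = 25·(4,-1)/17² = (0.3460,-0.0865)
o4: d²=109 > ρ²=38 → inactive
F = F_att + ΣF_rep = (-2.1540,6.1635)
p' = p + 1/20·F = (-5.1077,-2.6918)

Fx=-2.1540 Fy=6.1635 x'=-5.1077 y'=-2.6918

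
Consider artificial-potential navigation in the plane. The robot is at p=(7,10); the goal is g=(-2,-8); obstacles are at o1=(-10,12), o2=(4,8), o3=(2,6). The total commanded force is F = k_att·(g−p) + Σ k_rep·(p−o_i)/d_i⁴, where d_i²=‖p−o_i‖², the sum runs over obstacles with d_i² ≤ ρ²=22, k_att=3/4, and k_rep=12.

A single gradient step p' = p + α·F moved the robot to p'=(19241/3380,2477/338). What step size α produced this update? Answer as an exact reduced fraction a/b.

F_att = 3/4·(g−p) = 3/4·(-9,-18) = (-6.7500,-13.5000)
o1: d²=293 > ρ²=22 → inactive
o2: d²=13 ≤ ρ²=22; F_rep = 12·(3,2)/13² = (0.2130,0.1420)
o3: d²=41 > ρ²=22 → inactive
F = F_att + ΣF_rep = (-6.5370,-13.3580)
Δp = p'−p = (-1.3074,-2.6716); α = Δx/Fx = (-4419/3380) / (-4419/676) = 1/5
check: Δy/Fy = (-903/338) / (-4515/338) = 1/5 ✓

α = 1/5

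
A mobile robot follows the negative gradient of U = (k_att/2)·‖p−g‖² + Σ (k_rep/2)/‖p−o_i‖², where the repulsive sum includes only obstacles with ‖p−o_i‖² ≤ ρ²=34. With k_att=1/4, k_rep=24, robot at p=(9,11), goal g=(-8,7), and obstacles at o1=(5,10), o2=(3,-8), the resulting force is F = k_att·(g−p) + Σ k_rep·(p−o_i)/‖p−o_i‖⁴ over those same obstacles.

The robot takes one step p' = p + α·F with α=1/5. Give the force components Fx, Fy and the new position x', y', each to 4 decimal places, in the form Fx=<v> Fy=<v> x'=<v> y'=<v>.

Fx=-3.9178 Fy=-0.9170 x'=8.2164 y'=10.8166

F_att = 1/4·(g−p) = 1/4·(-17,-4) = (-4.2500,-1.0000)
o1: d²=17 ≤ ρ²=34; F_rep = 24·(4,1)/17² = (0.3322,0.0830)
o2: d²=397 > ρ²=34 → inactive
F = F_att + ΣF_rep = (-3.9178,-0.9170)
p' = p + 1/5·F = (8.2164,10.8166)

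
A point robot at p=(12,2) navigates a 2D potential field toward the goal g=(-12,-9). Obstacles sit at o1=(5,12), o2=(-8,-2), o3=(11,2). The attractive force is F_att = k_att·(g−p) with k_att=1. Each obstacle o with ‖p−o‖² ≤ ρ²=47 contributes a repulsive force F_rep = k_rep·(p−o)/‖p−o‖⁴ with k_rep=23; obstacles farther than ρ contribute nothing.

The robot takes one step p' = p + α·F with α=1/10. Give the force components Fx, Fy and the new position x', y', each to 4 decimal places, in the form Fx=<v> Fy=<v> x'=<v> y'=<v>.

F_att = 1·(g−p) = 1·(-24,-11) = (-24.0000,-11.0000)
o1: d²=149 > ρ²=47 → inactive
o2: d²=416 > ρ²=47 → inactive
o3: d²=1 ≤ ρ²=47; F_rep = 23·(1,0)/1² = (23.0000,0.0000)
F = F_att + ΣF_rep = (-1.0000,-11.0000)
p' = p + 1/10·F = (11.9000,0.9000)

Fx=-1.0000 Fy=-11.0000 x'=11.9000 y'=0.9000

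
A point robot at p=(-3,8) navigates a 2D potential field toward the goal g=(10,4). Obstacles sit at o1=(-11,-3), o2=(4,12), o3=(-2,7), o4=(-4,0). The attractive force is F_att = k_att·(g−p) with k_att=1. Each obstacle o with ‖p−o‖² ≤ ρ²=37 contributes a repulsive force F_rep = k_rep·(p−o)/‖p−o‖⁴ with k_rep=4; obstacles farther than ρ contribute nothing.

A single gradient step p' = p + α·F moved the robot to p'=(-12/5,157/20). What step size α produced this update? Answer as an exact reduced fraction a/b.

α = 1/20

F_att = 1·(g−p) = 1·(13,-4) = (13.0000,-4.0000)
o1: d²=185 > ρ²=37 → inactive
o2: d²=65 > ρ²=37 → inactive
o3: d²=2 ≤ ρ²=37; F_rep = 4·(-1,1)/2² = (-1.0000,1.0000)
o4: d²=65 > ρ²=37 → inactive
F = F_att + ΣF_rep = (12.0000,-3.0000)
Δp = p'−p = (0.6000,-0.1500); α = Δx/Fx = (3/5) / (12) = 1/20
check: Δy/Fy = (-3/20) / (-3) = 1/20 ✓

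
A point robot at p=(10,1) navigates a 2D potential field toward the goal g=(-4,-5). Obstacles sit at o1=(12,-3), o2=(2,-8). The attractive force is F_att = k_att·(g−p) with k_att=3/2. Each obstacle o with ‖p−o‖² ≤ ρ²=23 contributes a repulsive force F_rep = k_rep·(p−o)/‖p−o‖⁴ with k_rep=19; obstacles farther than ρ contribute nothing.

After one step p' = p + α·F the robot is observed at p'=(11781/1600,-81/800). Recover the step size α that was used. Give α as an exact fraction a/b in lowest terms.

F_att = 3/2·(g−p) = 3/2·(-14,-6) = (-21.0000,-9.0000)
o1: d²=20 ≤ ρ²=23; F_rep = 19·(-2,4)/20² = (-0.0950,0.1900)
o2: d²=145 > ρ²=23 → inactive
F = F_att + ΣF_rep = (-21.0950,-8.8100)
Δp = p'−p = (-2.6369,-1.1013); α = Δx/Fx = (-4219/1600) / (-4219/200) = 1/8
check: Δy/Fy = (-881/800) / (-881/100) = 1/8 ✓

α = 1/8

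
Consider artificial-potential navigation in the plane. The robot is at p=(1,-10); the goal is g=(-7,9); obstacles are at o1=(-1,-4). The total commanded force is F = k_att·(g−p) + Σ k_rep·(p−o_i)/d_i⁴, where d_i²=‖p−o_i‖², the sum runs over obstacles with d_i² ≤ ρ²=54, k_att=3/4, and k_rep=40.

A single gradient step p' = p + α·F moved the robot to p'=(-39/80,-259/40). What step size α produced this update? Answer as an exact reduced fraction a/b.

F_att = 3/4·(g−p) = 3/4·(-8,19) = (-6.0000,14.2500)
o1: d²=40 ≤ ρ²=54; F_rep = 40·(2,-6)/40² = (0.0500,-0.1500)
F = F_att + ΣF_rep = (-5.9500,14.1000)
Δp = p'−p = (-1.4875,3.5250); α = Δx/Fx = (-119/80) / (-119/20) = 1/4
check: Δy/Fy = (141/40) / (141/10) = 1/4 ✓

α = 1/4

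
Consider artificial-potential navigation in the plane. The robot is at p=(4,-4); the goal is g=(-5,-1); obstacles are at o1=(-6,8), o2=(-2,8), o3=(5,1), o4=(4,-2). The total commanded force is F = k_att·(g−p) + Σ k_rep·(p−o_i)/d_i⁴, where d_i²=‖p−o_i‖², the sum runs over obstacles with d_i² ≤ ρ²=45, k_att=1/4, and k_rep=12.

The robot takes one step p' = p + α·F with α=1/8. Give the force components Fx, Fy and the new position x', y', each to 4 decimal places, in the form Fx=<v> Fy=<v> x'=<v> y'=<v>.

Fx=-2.2678 Fy=-0.8388 x'=3.7165 y'=-4.1048

F_att = 1/4·(g−p) = 1/4·(-9,3) = (-2.2500,0.7500)
o1: d²=244 > ρ²=45 → inactive
o2: d²=180 > ρ²=45 → inactive
o3: d²=26 ≤ ρ²=45; F_rep = 12·(-1,-5)/26² = (-0.0178,-0.0888)
o4: d²=4 ≤ ρ²=45; F_rep = 12·(0,-2)/4² = (0.0000,-1.5000)
F = F_att + ΣF_rep = (-2.2678,-0.8388)
p' = p + 1/8·F = (3.7165,-4.1048)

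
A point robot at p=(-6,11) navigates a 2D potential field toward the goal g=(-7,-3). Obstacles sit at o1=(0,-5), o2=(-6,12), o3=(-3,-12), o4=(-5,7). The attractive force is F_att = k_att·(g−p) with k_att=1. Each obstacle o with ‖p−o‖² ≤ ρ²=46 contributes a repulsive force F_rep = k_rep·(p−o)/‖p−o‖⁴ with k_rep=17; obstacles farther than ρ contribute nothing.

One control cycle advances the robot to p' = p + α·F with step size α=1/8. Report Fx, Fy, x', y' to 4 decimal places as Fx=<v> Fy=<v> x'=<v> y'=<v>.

F_att = 1·(g−p) = 1·(-1,-14) = (-1.0000,-14.0000)
o1: d²=292 > ρ²=46 → inactive
o2: d²=1 ≤ ρ²=46; F_rep = 17·(0,-1)/1² = (0.0000,-17.0000)
o3: d²=538 > ρ²=46 → inactive
o4: d²=17 ≤ ρ²=46; F_rep = 17·(-1,4)/17² = (-0.0588,0.2353)
F = F_att + ΣF_rep = (-1.0588,-30.7647)
p' = p + 1/8·F = (-6.1324,7.1544)

Fx=-1.0588 Fy=-30.7647 x'=-6.1324 y'=7.1544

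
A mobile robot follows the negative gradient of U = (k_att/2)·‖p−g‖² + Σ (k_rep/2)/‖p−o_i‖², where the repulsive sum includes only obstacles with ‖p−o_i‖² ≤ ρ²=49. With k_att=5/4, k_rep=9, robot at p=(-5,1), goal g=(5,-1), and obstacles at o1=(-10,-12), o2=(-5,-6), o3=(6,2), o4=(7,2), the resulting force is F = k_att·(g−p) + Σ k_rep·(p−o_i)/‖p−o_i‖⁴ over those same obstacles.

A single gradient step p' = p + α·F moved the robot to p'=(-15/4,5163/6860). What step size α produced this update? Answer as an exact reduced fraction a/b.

α = 1/10

F_att = 5/4·(g−p) = 5/4·(10,-2) = (12.5000,-2.5000)
o1: d²=194 > ρ²=49 → inactive
o2: d²=49 ≤ ρ²=49; F_rep = 9·(0,7)/49² = (0.0000,0.0262)
o3: d²=122 > ρ²=49 → inactive
o4: d²=145 > ρ²=49 → inactive
F = F_att + ΣF_rep = (12.5000,-2.4738)
Δp = p'−p = (1.2500,-0.2474); α = Δx/Fx = (5/4) / (25/2) = 1/10
check: Δy/Fy = (-1697/6860) / (-1697/686) = 1/10 ✓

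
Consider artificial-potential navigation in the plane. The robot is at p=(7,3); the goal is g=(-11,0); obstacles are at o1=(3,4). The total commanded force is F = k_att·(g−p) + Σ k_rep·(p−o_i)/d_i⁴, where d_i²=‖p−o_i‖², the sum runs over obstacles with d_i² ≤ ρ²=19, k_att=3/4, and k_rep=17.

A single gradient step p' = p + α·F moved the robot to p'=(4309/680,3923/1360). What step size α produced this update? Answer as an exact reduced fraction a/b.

α = 1/20

F_att = 3/4·(g−p) = 3/4·(-18,-3) = (-13.5000,-2.2500)
o1: d²=17 ≤ ρ²=19; F_rep = 17·(4,-1)/17² = (0.2353,-0.0588)
F = F_att + ΣF_rep = (-13.2647,-2.3088)
Δp = p'−p = (-0.6632,-0.1154); α = Δx/Fx = (-451/680) / (-451/34) = 1/20
check: Δy/Fy = (-157/1360) / (-157/68) = 1/20 ✓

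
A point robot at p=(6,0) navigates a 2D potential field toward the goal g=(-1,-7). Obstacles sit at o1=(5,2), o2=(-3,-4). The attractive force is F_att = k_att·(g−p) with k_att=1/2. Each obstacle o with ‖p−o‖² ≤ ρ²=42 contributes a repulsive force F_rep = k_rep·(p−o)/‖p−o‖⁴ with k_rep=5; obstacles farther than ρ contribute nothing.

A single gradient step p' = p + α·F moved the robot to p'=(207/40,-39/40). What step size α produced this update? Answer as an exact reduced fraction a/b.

α = 1/4

F_att = 1/2·(g−p) = 1/2·(-7,-7) = (-3.5000,-3.5000)
o1: d²=5 ≤ ρ²=42; F_rep = 5·(1,-2)/5² = (0.2000,-0.4000)
o2: d²=97 > ρ²=42 → inactive
F = F_att + ΣF_rep = (-3.3000,-3.9000)
Δp = p'−p = (-0.8250,-0.9750); α = Δx/Fx = (-33/40) / (-33/10) = 1/4
check: Δy/Fy = (-39/40) / (-39/10) = 1/4 ✓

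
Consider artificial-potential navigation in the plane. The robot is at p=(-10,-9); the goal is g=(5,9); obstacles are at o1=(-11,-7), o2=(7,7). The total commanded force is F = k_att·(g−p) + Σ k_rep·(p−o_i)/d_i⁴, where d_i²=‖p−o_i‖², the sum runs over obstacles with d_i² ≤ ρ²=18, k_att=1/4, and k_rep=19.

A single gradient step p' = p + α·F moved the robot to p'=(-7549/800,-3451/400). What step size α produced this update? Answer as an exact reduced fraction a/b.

α = 1/8

F_att = 1/4·(g−p) = 1/4·(15,18) = (3.7500,4.5000)
o1: d²=5 ≤ ρ²=18; F_rep = 19·(1,-2)/5² = (0.7600,-1.5200)
o2: d²=545 > ρ²=18 → inactive
F = F_att + ΣF_rep = (4.5100,2.9800)
Δp = p'−p = (0.5637,0.3725); α = Δx/Fx = (451/800) / (451/100) = 1/8
check: Δy/Fy = (149/400) / (149/50) = 1/8 ✓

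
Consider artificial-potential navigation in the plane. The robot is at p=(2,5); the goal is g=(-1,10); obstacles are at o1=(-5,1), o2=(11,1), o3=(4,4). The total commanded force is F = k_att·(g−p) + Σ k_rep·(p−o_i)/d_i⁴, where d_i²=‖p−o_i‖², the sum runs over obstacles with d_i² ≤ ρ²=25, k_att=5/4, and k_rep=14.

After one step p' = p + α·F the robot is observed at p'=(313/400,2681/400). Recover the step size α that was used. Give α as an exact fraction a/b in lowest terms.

α = 1/4

F_att = 5/4·(g−p) = 5/4·(-3,5) = (-3.7500,6.2500)
o1: d²=65 > ρ²=25 → inactive
o2: d²=97 > ρ²=25 → inactive
o3: d²=5 ≤ ρ²=25; F_rep = 14·(-2,1)/5² = (-1.1200,0.5600)
F = F_att + ΣF_rep = (-4.8700,6.8100)
Δp = p'−p = (-1.2175,1.7025); α = Δx/Fx = (-487/400) / (-487/100) = 1/4
check: Δy/Fy = (681/400) / (681/100) = 1/4 ✓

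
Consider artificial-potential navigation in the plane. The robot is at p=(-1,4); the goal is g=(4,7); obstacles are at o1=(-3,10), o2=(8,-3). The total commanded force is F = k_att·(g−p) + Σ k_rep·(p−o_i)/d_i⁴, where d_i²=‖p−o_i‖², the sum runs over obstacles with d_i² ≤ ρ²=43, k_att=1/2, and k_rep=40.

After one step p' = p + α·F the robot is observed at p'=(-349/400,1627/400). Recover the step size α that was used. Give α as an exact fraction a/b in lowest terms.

α = 1/20

F_att = 1/2·(g−p) = 1/2·(5,3) = (2.5000,1.5000)
o1: d²=40 ≤ ρ²=43; F_rep = 40·(2,-6)/40² = (0.0500,-0.1500)
o2: d²=130 > ρ²=43 → inactive
F = F_att + ΣF_rep = (2.5500,1.3500)
Δp = p'−p = (0.1275,0.0675); α = Δx/Fx = (51/400) / (51/20) = 1/20
check: Δy/Fy = (27/400) / (27/20) = 1/20 ✓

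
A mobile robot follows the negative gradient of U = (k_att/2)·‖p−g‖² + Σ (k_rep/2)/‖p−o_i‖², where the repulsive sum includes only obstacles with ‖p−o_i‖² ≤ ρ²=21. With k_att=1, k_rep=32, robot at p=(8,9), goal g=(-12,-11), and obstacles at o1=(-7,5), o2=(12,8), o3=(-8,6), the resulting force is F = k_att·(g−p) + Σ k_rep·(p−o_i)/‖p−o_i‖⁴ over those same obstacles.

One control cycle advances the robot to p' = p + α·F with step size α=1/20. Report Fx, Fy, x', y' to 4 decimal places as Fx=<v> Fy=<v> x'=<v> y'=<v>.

F_att = 1·(g−p) = 1·(-20,-20) = (-20.0000,-20.0000)
o1: d²=241 > ρ²=21 → inactive
o2: d²=17 ≤ ρ²=21; F_rep = 32·(-4,1)/17² = (-0.4429,0.1107)
o3: d²=265 > ρ²=21 → inactive
F = F_att + ΣF_rep = (-20.4429,-19.8893)
p' = p + 1/20·F = (6.9779,8.0055)

Fx=-20.4429 Fy=-19.8893 x'=6.9779 y'=8.0055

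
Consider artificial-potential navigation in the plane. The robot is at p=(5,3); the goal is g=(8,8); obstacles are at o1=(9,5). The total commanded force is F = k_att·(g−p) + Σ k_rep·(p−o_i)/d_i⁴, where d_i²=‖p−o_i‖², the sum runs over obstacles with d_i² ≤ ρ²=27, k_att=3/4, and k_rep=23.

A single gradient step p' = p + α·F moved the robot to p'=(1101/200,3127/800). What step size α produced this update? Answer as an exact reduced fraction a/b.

α = 1/4

F_att = 3/4·(g−p) = 3/4·(3,5) = (2.2500,3.7500)
o1: d²=20 ≤ ρ²=27; F_rep = 23·(-4,-2)/20² = (-0.2300,-0.1150)
F = F_att + ΣF_rep = (2.0200,3.6350)
Δp = p'−p = (0.5050,0.9087); α = Δx/Fx = (101/200) / (101/50) = 1/4
check: Δy/Fy = (727/800) / (727/200) = 1/4 ✓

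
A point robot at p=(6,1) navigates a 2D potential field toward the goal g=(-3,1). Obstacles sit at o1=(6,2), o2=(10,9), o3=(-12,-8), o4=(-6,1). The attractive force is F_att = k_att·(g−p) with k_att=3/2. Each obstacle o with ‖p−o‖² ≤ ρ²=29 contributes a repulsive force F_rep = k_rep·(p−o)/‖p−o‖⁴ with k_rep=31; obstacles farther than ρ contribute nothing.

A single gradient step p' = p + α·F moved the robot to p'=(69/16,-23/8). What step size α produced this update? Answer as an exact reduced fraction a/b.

α = 1/8

F_att = 3/2·(g−p) = 3/2·(-9,0) = (-13.5000,0.0000)
o1: d²=1 ≤ ρ²=29; F_rep = 31·(0,-1)/1² = (0.0000,-31.0000)
o2: d²=80 > ρ²=29 → inactive
o3: d²=405 > ρ²=29 → inactive
o4: d²=144 > ρ²=29 → inactive
F = F_att + ΣF_rep = (-13.5000,-31.0000)
Δp = p'−p = (-1.6875,-3.8750); α = Δx/Fx = (-27/16) / (-27/2) = 1/8
check: Δy/Fy = (-31/8) / (-31) = 1/8 ✓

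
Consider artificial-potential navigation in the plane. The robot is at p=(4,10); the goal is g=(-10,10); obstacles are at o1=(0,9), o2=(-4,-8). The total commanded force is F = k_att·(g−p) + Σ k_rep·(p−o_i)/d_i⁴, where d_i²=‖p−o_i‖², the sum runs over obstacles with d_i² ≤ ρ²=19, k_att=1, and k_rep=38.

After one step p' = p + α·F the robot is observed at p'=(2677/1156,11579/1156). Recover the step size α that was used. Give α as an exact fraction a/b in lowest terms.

F_att = 1·(g−p) = 1·(-14,0) = (-14.0000,0.0000)
o1: d²=17 ≤ ρ²=19; F_rep = 38·(4,1)/17² = (0.5260,0.1315)
o2: d²=388 > ρ²=19 → inactive
F = F_att + ΣF_rep = (-13.4740,0.1315)
Δp = p'−p = (-1.6843,0.0164); α = Δx/Fx = (-1947/1156) / (-3894/289) = 1/8
check: Δy/Fy = (19/1156) / (38/289) = 1/8 ✓

α = 1/8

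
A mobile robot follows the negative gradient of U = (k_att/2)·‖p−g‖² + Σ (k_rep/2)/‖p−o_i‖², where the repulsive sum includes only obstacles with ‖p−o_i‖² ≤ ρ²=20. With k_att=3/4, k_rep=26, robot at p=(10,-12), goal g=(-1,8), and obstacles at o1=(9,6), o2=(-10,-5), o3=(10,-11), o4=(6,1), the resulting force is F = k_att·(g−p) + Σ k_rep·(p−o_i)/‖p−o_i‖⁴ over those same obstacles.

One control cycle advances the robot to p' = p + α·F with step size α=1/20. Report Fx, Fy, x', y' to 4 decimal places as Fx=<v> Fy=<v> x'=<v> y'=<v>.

Fx=-8.2500 Fy=-11.0000 x'=9.5875 y'=-12.5500

F_att = 3/4·(g−p) = 3/4·(-11,20) = (-8.2500,15.0000)
o1: d²=325 > ρ²=20 → inactive
o2: d²=449 > ρ²=20 → inactive
o3: d²=1 ≤ ρ²=20; F_rep = 26·(0,-1)/1² = (0.0000,-26.0000)
o4: d²=185 > ρ²=20 → inactive
F = F_att + ΣF_rep = (-8.2500,-11.0000)
p' = p + 1/20·F = (9.5875,-12.5500)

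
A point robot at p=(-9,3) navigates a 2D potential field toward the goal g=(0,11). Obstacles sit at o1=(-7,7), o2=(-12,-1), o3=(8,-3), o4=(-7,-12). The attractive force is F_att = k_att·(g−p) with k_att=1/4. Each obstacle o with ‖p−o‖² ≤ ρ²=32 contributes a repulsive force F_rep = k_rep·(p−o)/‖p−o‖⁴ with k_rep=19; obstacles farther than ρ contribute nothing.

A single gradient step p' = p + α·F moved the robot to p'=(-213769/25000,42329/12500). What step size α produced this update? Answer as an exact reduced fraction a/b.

α = 1/5

F_att = 1/4·(g−p) = 1/4·(9,8) = (2.2500,2.0000)
o1: d²=20 ≤ ρ²=32; F_rep = 19·(-2,-4)/20² = (-0.0950,-0.1900)
o2: d²=25 ≤ ρ²=32; F_rep = 19·(3,4)/25² = (0.0912,0.1216)
o3: d²=325 > ρ²=32 → inactive
o4: d²=229 > ρ²=32 → inactive
F = F_att + ΣF_rep = (2.2462,1.9316)
Δp = p'−p = (0.4492,0.3863); α = Δx/Fx = (11231/25000) / (11231/5000) = 1/5
check: Δy/Fy = (4829/12500) / (4829/2500) = 1/5 ✓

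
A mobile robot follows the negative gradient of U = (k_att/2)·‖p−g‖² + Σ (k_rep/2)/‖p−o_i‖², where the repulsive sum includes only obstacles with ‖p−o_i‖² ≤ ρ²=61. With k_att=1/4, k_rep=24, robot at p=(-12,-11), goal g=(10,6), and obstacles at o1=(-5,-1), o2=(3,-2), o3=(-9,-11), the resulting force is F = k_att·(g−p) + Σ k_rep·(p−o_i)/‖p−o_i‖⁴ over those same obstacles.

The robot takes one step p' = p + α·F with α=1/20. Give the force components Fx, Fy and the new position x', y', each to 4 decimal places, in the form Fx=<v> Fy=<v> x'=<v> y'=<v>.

Fx=4.6111 Fy=4.2500 x'=-11.7694 y'=-10.7875

F_att = 1/4·(g−p) = 1/4·(22,17) = (5.5000,4.2500)
o1: d²=149 > ρ²=61 → inactive
o2: d²=306 > ρ²=61 → inactive
o3: d²=9 ≤ ρ²=61; F_rep = 24·(-3,0)/9² = (-0.8889,0.0000)
F = F_att + ΣF_rep = (4.6111,4.2500)
p' = p + 1/20·F = (-11.7694,-10.7875)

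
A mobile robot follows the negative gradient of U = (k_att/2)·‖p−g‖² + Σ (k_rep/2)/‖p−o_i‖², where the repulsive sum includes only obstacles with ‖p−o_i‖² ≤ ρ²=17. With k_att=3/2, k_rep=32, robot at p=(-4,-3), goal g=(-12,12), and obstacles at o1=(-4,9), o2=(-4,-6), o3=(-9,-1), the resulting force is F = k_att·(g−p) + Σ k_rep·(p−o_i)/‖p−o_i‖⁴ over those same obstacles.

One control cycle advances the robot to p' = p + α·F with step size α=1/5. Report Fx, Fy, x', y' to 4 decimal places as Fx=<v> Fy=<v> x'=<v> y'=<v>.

F_att = 3/2·(g−p) = 3/2·(-8,15) = (-12.0000,22.5000)
o1: d²=144 > ρ²=17 → inactive
o2: d²=9 ≤ ρ²=17; F_rep = 32·(0,3)/9² = (0.0000,1.1852)
o3: d²=29 > ρ²=17 → inactive
F = F_att + ΣF_rep = (-12.0000,23.6852)
p' = p + 1/5·F = (-6.4000,1.7370)

Fx=-12.0000 Fy=23.6852 x'=-6.4000 y'=1.7370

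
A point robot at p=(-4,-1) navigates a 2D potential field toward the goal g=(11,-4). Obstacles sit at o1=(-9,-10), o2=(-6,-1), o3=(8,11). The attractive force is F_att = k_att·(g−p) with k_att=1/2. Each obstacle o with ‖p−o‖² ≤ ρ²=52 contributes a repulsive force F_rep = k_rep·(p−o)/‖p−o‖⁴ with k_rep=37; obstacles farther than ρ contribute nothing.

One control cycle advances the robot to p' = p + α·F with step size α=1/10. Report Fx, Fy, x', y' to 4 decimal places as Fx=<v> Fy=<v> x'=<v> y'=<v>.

Fx=12.1250 Fy=-1.5000 x'=-2.7875 y'=-1.1500

F_att = 1/2·(g−p) = 1/2·(15,-3) = (7.5000,-1.5000)
o1: d²=106 > ρ²=52 → inactive
o2: d²=4 ≤ ρ²=52; F_rep = 37·(2,0)/4² = (4.6250,0.0000)
o3: d²=288 > ρ²=52 → inactive
F = F_att + ΣF_rep = (12.1250,-1.5000)
p' = p + 1/10·F = (-2.7875,-1.1500)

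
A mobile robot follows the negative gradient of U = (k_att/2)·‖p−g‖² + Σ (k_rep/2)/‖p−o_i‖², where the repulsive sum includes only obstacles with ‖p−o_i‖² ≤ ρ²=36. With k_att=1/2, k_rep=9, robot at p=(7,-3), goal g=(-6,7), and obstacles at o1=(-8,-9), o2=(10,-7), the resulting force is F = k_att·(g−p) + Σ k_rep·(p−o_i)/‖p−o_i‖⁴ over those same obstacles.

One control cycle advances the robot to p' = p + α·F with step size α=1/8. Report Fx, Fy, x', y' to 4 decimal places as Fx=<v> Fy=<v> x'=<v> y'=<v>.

F_att = 1/2·(g−p) = 1/2·(-13,10) = (-6.5000,5.0000)
o1: d²=261 > ρ²=36 → inactive
o2: d²=25 ≤ ρ²=36; F_rep = 9·(-3,4)/25² = (-0.0432,0.0576)
F = F_att + ΣF_rep = (-6.5432,5.0576)
p' = p + 1/8·F = (6.1821,-2.3678)

Fx=-6.5432 Fy=5.0576 x'=6.1821 y'=-2.3678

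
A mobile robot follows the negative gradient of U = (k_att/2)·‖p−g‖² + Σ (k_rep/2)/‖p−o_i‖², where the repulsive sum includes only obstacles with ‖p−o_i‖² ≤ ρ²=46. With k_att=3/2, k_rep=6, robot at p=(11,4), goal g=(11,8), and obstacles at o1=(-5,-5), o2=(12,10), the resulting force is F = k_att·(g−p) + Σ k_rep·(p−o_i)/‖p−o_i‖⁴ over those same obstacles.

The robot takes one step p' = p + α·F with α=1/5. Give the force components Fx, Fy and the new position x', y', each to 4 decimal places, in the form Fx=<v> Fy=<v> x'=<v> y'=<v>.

F_att = 3/2·(g−p) = 3/2·(0,4) = (0.0000,6.0000)
o1: d²=337 > ρ²=46 → inactive
o2: d²=37 ≤ ρ²=46; F_rep = 6·(-1,-6)/37² = (-0.0044,-0.0263)
F = F_att + ΣF_rep = (-0.0044,5.9737)
p' = p + 1/5·F = (10.9991,5.1947)

Fx=-0.0044 Fy=5.9737 x'=10.9991 y'=5.1947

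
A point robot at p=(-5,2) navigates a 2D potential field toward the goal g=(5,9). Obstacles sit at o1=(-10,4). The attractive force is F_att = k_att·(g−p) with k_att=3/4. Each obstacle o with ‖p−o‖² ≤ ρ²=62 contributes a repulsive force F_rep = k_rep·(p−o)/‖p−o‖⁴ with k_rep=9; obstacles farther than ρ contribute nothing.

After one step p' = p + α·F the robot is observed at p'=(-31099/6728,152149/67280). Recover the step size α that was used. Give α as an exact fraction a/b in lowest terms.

α = 1/20

F_att = 3/4·(g−p) = 3/4·(10,7) = (7.5000,5.2500)
o1: d²=29 ≤ ρ²=62; F_rep = 9·(5,-2)/29² = (0.0535,-0.0214)
F = F_att + ΣF_rep = (7.5535,5.2286)
Δp = p'−p = (0.3777,0.2614); α = Δx/Fx = (2541/6728) / (12705/1682) = 1/20
check: Δy/Fy = (17589/67280) / (17589/3364) = 1/20 ✓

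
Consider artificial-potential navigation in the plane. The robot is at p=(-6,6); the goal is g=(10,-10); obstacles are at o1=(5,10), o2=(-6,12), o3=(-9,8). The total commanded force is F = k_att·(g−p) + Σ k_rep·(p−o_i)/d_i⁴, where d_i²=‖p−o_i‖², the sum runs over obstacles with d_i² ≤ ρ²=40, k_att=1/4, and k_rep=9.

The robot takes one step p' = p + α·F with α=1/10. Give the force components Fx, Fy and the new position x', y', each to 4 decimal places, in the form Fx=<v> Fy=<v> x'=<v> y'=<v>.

Fx=4.1598 Fy=-4.1482 x'=-5.5840 y'=5.5852

F_att = 1/4·(g−p) = 1/4·(16,-16) = (4.0000,-4.0000)
o1: d²=137 > ρ²=40 → inactive
o2: d²=36 ≤ ρ²=40; F_rep = 9·(0,-6)/36² = (0.0000,-0.0417)
o3: d²=13 ≤ ρ²=40; F_rep = 9·(3,-2)/13² = (0.1598,-0.1065)
F = F_att + ΣF_rep = (4.1598,-4.1482)
p' = p + 1/10·F = (-5.5840,5.5852)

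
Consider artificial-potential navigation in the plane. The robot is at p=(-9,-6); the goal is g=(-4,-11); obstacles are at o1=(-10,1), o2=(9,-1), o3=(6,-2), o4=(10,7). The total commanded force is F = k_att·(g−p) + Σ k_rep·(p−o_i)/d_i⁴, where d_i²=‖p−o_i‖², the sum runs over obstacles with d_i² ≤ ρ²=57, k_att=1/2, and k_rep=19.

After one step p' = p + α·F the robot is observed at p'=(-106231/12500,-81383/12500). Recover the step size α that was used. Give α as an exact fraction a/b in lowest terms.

F_att = 1/2·(g−p) = 1/2·(5,-5) = (2.5000,-2.5000)
o1: d²=50 ≤ ρ²=57; F_rep = 19·(1,-7)/50² = (0.0076,-0.0532)
o2: d²=349 > ρ²=57 → inactive
o3: d²=241 > ρ²=57 → inactive
o4: d²=530 > ρ²=57 → inactive
F = F_att + ΣF_rep = (2.5076,-2.5532)
Δp = p'−p = (0.5015,-0.5106); α = Δx/Fx = (6269/12500) / (6269/2500) = 1/5
check: Δy/Fy = (-6383/12500) / (-6383/2500) = 1/5 ✓

α = 1/5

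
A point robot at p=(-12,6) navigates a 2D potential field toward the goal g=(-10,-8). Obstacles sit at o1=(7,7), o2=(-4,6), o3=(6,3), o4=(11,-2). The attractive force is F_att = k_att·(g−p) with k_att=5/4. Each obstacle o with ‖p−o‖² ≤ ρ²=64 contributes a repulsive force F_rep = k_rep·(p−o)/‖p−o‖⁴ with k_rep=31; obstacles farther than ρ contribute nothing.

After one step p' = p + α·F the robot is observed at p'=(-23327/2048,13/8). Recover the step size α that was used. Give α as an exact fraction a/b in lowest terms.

F_att = 5/4·(g−p) = 5/4·(2,-14) = (2.5000,-17.5000)
o1: d²=362 > ρ²=64 → inactive
o2: d²=64 ≤ ρ²=64; F_rep = 31·(-8,0)/64² = (-0.0605,0.0000)
o3: d²=333 > ρ²=64 → inactive
o4: d²=593 > ρ²=64 → inactive
F = F_att + ΣF_rep = (2.4395,-17.5000)
Δp = p'−p = (0.6099,-4.3750); α = Δx/Fx = (1249/2048) / (1249/512) = 1/4
check: Δy/Fy = (-35/8) / (-35/2) = 1/4 ✓

α = 1/4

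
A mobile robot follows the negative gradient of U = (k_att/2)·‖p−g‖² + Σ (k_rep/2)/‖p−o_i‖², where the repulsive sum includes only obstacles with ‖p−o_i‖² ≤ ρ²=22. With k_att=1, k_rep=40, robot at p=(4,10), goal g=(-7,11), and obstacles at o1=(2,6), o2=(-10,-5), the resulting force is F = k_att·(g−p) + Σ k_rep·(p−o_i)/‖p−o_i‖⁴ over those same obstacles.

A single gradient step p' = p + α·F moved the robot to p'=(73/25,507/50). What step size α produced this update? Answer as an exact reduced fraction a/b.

α = 1/10

F_att = 1·(g−p) = 1·(-11,1) = (-11.0000,1.0000)
o1: d²=20 ≤ ρ²=22; F_rep = 40·(2,4)/20² = (0.2000,0.4000)
o2: d²=421 > ρ²=22 → inactive
F = F_att + ΣF_rep = (-10.8000,1.4000)
Δp = p'−p = (-1.0800,0.1400); α = Δx/Fx = (-27/25) / (-54/5) = 1/10
check: Δy/Fy = (7/50) / (7/5) = 1/10 ✓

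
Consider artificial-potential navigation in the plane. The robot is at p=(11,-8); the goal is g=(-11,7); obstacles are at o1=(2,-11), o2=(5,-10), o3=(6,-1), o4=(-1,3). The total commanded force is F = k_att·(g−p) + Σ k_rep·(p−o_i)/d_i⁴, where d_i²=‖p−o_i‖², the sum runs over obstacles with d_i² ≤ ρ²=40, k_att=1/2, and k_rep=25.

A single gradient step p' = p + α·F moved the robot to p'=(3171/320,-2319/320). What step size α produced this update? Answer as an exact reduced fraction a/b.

F_att = 1/2·(g−p) = 1/2·(-22,15) = (-11.0000,7.5000)
o1: d²=90 > ρ²=40 → inactive
o2: d²=40 ≤ ρ²=40; F_rep = 25·(6,2)/40² = (0.0938,0.0312)
o3: d²=74 > ρ²=40 → inactive
o4: d²=265 > ρ²=40 → inactive
F = F_att + ΣF_rep = (-10.9062,7.5312)
Δp = p'−p = (-1.0906,0.7531); α = Δx/Fx = (-349/320) / (-349/32) = 1/10
check: Δy/Fy = (241/320) / (241/32) = 1/10 ✓

α = 1/10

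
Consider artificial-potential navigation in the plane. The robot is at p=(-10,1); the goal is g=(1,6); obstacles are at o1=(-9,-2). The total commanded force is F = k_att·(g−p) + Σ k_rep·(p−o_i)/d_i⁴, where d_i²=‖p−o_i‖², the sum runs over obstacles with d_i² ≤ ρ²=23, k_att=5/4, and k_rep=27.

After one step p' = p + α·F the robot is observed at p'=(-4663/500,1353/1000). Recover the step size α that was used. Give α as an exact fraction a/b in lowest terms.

α = 1/20

F_att = 5/4·(g−p) = 5/4·(11,5) = (13.7500,6.2500)
o1: d²=10 ≤ ρ²=23; F_rep = 27·(-1,3)/10² = (-0.2700,0.8100)
F = F_att + ΣF_rep = (13.4800,7.0600)
Δp = p'−p = (0.6740,0.3530); α = Δx/Fx = (337/500) / (337/25) = 1/20
check: Δy/Fy = (353/1000) / (353/50) = 1/20 ✓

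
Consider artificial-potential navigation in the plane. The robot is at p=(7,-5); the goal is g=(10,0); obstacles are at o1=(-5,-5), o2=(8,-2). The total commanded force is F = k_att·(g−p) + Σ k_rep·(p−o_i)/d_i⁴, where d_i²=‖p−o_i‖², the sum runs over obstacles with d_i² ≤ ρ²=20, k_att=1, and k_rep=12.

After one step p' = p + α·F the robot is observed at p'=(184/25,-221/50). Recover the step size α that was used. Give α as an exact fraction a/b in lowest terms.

α = 1/8

F_att = 1·(g−p) = 1·(3,5) = (3.0000,5.0000)
o1: d²=144 > ρ²=20 → inactive
o2: d²=10 ≤ ρ²=20; F_rep = 12·(-1,-3)/10² = (-0.1200,-0.3600)
F = F_att + ΣF_rep = (2.8800,4.6400)
Δp = p'−p = (0.3600,0.5800); α = Δx/Fx = (9/25) / (72/25) = 1/8
check: Δy/Fy = (29/50) / (116/25) = 1/8 ✓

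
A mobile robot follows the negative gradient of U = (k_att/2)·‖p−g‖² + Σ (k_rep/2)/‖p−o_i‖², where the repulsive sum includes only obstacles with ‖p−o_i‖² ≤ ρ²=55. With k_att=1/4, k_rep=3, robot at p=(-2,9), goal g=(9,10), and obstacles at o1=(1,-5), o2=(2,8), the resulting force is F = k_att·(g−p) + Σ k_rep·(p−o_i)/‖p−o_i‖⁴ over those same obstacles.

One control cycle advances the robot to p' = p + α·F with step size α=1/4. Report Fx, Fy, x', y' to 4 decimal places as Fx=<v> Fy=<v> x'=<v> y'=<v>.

F_att = 1/4·(g−p) = 1/4·(11,1) = (2.7500,0.2500)
o1: d²=205 > ρ²=55 → inactive
o2: d²=17 ≤ ρ²=55; F_rep = 3·(-4,1)/17² = (-0.0415,0.0104)
F = F_att + ΣF_rep = (2.7085,0.2604)
p' = p + 1/4·F = (-1.3229,9.0651)

Fx=2.7085 Fy=0.2604 x'=-1.3229 y'=9.0651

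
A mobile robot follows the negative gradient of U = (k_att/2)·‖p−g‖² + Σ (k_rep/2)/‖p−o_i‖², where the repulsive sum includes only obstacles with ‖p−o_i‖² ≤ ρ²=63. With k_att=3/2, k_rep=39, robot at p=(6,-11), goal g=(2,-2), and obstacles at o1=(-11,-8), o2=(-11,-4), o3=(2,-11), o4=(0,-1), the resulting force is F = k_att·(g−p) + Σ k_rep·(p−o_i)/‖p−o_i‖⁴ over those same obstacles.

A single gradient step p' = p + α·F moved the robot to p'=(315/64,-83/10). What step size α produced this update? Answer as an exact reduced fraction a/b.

α = 1/5

F_att = 3/2·(g−p) = 3/2·(-4,9) = (-6.0000,13.5000)
o1: d²=298 > ρ²=63 → inactive
o2: d²=338 > ρ²=63 → inactive
o3: d²=16 ≤ ρ²=63; F_rep = 39·(4,0)/16² = (0.6094,0.0000)
o4: d²=136 > ρ²=63 → inactive
F = F_att + ΣF_rep = (-5.3906,13.5000)
Δp = p'−p = (-1.0781,2.7000); α = Δx/Fx = (-69/64) / (-345/64) = 1/5
check: Δy/Fy = (27/10) / (27/2) = 1/5 ✓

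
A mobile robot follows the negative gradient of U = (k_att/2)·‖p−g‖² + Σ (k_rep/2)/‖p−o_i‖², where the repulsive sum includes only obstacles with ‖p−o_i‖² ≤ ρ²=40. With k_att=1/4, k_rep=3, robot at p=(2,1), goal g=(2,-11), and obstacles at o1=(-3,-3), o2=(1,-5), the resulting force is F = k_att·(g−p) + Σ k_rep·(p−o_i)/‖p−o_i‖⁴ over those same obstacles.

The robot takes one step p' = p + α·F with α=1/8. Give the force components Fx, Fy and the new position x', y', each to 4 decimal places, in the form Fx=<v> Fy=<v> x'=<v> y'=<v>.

Fx=0.0022 Fy=-2.9869 x'=2.0003 y'=0.6266

F_att = 1/4·(g−p) = 1/4·(0,-12) = (0.0000,-3.0000)
o1: d²=41 > ρ²=40 → inactive
o2: d²=37 ≤ ρ²=40; F_rep = 3·(1,6)/37² = (0.0022,0.0131)
F = F_att + ΣF_rep = (0.0022,-2.9869)
p' = p + 1/8·F = (2.0003,0.6266)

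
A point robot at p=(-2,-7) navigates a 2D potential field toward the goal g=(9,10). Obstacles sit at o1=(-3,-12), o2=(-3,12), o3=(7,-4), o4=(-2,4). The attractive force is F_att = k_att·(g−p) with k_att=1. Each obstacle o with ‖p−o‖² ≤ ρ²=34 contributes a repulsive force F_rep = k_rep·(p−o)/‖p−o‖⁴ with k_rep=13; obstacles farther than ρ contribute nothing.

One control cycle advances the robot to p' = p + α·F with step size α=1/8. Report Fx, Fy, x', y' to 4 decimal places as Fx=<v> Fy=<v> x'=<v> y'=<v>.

F_att = 1·(g−p) = 1·(11,17) = (11.0000,17.0000)
o1: d²=26 ≤ ρ²=34; F_rep = 13·(1,5)/26² = (0.0192,0.0962)
o2: d²=362 > ρ²=34 → inactive
o3: d²=90 > ρ²=34 → inactive
o4: d²=121 > ρ²=34 → inactive
F = F_att + ΣF_rep = (11.0192,17.0962)
p' = p + 1/8·F = (-0.6226,-4.8630)

Fx=11.0192 Fy=17.0962 x'=-0.6226 y'=-4.8630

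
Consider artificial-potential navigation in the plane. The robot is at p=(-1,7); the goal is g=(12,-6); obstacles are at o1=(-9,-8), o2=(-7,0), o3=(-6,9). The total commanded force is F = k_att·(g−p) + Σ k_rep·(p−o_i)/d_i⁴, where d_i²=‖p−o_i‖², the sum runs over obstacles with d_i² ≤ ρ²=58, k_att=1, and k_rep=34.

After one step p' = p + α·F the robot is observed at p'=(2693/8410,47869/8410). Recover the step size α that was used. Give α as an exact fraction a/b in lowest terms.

F_att = 1·(g−p) = 1·(13,-13) = (13.0000,-13.0000)
o1: d²=289 > ρ²=58 → inactive
o2: d²=85 > ρ²=58 → inactive
o3: d²=29 ≤ ρ²=58; F_rep = 34·(5,-2)/29² = (0.2021,-0.0809)
F = F_att + ΣF_rep = (13.2021,-13.0809)
Δp = p'−p = (1.3202,-1.3081); α = Δx/Fx = (11103/8410) / (11103/841) = 1/10
check: Δy/Fy = (-11001/8410) / (-11001/841) = 1/10 ✓

α = 1/10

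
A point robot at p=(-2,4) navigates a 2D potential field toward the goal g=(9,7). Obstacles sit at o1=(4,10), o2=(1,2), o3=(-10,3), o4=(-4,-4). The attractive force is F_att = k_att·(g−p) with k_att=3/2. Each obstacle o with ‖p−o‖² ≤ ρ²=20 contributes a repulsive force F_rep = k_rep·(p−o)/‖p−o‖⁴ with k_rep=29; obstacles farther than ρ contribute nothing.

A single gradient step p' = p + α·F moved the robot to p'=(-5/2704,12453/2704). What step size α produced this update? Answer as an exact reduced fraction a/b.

F_att = 3/2·(g−p) = 3/2·(11,3) = (16.5000,4.5000)
o1: d²=72 > ρ²=20 → inactive
o2: d²=13 ≤ ρ²=20; F_rep = 29·(-3,2)/13² = (-0.5148,0.3432)
o3: d²=65 > ρ²=20 → inactive
o4: d²=68 > ρ²=20 → inactive
F = F_att + ΣF_rep = (15.9852,4.8432)
Δp = p'−p = (1.9982,0.6054); α = Δx/Fx = (5403/2704) / (5403/338) = 1/8
check: Δy/Fy = (1637/2704) / (1637/338) = 1/8 ✓

α = 1/8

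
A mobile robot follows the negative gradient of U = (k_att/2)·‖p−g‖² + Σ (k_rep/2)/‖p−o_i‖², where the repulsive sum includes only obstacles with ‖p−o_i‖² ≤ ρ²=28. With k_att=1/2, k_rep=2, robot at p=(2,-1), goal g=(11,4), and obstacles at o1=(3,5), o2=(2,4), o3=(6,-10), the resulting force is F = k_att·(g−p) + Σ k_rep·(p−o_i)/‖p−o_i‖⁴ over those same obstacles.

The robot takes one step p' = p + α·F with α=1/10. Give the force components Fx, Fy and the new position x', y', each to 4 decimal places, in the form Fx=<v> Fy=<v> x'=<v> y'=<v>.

F_att = 1/2·(g−p) = 1/2·(9,5) = (4.5000,2.5000)
o1: d²=37 > ρ²=28 → inactive
o2: d²=25 ≤ ρ²=28; F_rep = 2·(0,-5)/25² = (0.0000,-0.0160)
o3: d²=97 > ρ²=28 → inactive
F = F_att + ΣF_rep = (4.5000,2.4840)
p' = p + 1/10·F = (2.4500,-0.7516)

Fx=4.5000 Fy=2.4840 x'=2.4500 y'=-0.7516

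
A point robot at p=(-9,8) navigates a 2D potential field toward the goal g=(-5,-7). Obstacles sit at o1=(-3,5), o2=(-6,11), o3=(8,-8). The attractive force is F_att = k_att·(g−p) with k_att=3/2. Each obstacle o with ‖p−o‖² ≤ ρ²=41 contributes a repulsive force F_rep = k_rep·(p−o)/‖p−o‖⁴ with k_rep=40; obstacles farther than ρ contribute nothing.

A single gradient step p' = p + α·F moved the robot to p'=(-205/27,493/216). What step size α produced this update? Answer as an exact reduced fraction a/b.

α = 1/4

F_att = 3/2·(g−p) = 3/2·(4,-15) = (6.0000,-22.5000)
o1: d²=45 > ρ²=41 → inactive
o2: d²=18 ≤ ρ²=41; F_rep = 40·(-3,-3)/18² = (-0.3704,-0.3704)
o3: d²=545 > ρ²=41 → inactive
F = F_att + ΣF_rep = (5.6296,-22.8704)
Δp = p'−p = (1.4074,-5.7176); α = Δx/Fx = (38/27) / (152/27) = 1/4
check: Δy/Fy = (-1235/216) / (-1235/54) = 1/4 ✓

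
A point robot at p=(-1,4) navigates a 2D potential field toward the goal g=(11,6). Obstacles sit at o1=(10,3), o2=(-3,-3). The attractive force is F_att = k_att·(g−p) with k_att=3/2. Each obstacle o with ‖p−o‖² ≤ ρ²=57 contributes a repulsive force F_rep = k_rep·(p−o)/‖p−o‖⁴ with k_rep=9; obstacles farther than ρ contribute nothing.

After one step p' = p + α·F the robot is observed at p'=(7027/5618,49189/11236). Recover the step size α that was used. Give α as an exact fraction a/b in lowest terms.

F_att = 3/2·(g−p) = 3/2·(12,2) = (18.0000,3.0000)
o1: d²=122 > ρ²=57 → inactive
o2: d²=53 ≤ ρ²=57; F_rep = 9·(2,7)/53² = (0.0064,0.0224)
F = F_att + ΣF_rep = (18.0064,3.0224)
Δp = p'−p = (2.2508,0.3778); α = Δx/Fx = (12645/5618) / (50580/2809) = 1/8
check: Δy/Fy = (4245/11236) / (8490/2809) = 1/8 ✓

α = 1/8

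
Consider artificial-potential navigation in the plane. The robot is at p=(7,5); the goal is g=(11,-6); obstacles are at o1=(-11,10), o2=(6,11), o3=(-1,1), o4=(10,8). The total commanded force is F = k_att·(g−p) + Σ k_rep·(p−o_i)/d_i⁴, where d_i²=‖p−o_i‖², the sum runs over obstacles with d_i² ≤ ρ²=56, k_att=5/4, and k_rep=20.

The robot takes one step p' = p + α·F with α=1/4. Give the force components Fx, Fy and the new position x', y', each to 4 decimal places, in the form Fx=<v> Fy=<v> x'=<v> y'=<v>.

F_att = 5/4·(g−p) = 5/4·(4,-11) = (5.0000,-13.7500)
o1: d²=349 > ρ²=56 → inactive
o2: d²=37 ≤ ρ²=56; F_rep = 20·(1,-6)/37² = (0.0146,-0.0877)
o3: d²=80 > ρ²=56 → inactive
o4: d²=18 ≤ ρ²=56; F_rep = 20·(-3,-3)/18² = (-0.1852,-0.1852)
F = F_att + ΣF_rep = (4.8294,-14.0228)
p' = p + 1/4·F = (8.2074,1.4943)

Fx=4.8294 Fy=-14.0228 x'=8.2074 y'=1.4943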